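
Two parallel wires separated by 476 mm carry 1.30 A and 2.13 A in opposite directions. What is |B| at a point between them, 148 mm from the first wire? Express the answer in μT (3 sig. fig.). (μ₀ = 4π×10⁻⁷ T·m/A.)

B ≈ 3.06 μT

Each long wire gives B = μ₀I/(2πd). Distances are d₁ = 0.148 m and d₂ = 0.328 m.
B₁ = 1.76×10⁻⁶ T, B₂ = 1.30×10⁻⁶ T.
Between antiparallel currents both contributions point the same way, so they add. B = B₁ + B₂ = 1.76×10⁻⁶ + 1.30×10⁻⁶ = 3.06×10⁻⁶ T.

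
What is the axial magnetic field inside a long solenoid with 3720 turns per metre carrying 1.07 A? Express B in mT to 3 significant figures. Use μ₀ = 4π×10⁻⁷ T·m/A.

B ≈ 5.00 mT

Inside a long solenoid, B = μ₀nI with n = 3720 turns/m.
B = 4π×10⁻⁷ × 3720 × 1.07 = 5.00×10⁻³ T.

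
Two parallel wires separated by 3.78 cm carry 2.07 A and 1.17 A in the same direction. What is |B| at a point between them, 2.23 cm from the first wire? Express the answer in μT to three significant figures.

Each long wire gives B = μ₀I/(2πd). Distances are d₁ = 0.0223 m and d₂ = 0.0155 m.
B₁ = 1.86×10⁻⁵ T, B₂ = 1.51×10⁻⁵ T.
Between parallel currents the two contributions point in opposite directions, so they subtract. B = |B₁ − B₂| = |1.86×10⁻⁵ − 1.51×10⁻⁵| = 3.47×10⁻⁶ T.

B ≈ 3.47 μT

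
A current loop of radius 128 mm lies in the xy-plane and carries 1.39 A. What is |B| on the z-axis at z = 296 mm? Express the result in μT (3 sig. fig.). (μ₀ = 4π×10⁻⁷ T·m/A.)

On the axis of a circular loop, B = μ₀IR² / [2(R²+z²)^(3/2)].
R² + z² = (0.128)² + (0.296)² = 0.104 m², and (R²+z²)^(3/2) = 3.35×10⁻² m³.
B = (4π×10⁻⁷ × 1.39 × 0.01638) / (2 × 3.35×10⁻²) = 4.27×10⁻⁷ T.

B ≈ 0.427 μT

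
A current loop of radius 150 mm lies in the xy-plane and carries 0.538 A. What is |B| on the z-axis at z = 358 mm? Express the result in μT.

On the axis of a circular loop, B = μ₀IR² / [2(R²+z²)^(3/2)].
R² + z² = (0.15)² + (0.358)² = 0.1507 m², and (R²+z²)^(3/2) = 5.85×10⁻² m³.
B = (4π×10⁻⁷ × 0.538 × 0.0225) / (2 × 5.85×10⁻²) = 1.30×10⁻⁷ T.

B ≈ 0.130 μT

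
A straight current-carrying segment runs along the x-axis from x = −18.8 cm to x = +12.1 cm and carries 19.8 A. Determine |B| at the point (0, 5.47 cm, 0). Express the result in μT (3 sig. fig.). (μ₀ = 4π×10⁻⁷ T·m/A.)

B ≈ 67.7 μT

For a finite straight segment, B = (μ₀I/4πd)(sinθ₁ + sinθ₂), where θ₁, θ₂ are the angles from the perpendicular to each end.
The perpendicular distance is d = 0.0547 m; the end-offsets along the wire are a = 0.188 m and b = 0.121 m.
sinθ₁ = 0.188/√(0.188²+0.0547²) = 0.9602; sinθ₂ = 0.121/√(0.121²+0.0547²) = 0.9112.
B = (4π×10⁻⁷ × 19.8) / (4π × 0.0547) × (0.9602 + 0.9112) = 6.77×10⁻⁵ T.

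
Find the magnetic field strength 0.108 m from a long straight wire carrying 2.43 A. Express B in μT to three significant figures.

For an infinitely long straight wire, B = μ₀I/(2πd).
B = (4π×10⁻⁷ × 2.43) / (2π × 0.108) = 4.50×10⁻⁶ T.

B ≈ 4.50 μT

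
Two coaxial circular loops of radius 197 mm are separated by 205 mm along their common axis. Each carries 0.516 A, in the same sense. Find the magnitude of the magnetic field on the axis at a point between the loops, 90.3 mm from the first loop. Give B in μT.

B ≈ 2.30 μT

Each loop contributes B = μ₀IR²/[2(R²+z²)^(3/2)] on the axis, with z measured from that loop.
Loop 1 (z = 0.0903 m): B₁ = 1.24×10⁻⁶ T. Loop 2 (z = 0.1147 m): B₂ = 1.06×10⁻⁶ T.
The fields add: B = B₁ + B₂ = 2.30×10⁻⁶ T.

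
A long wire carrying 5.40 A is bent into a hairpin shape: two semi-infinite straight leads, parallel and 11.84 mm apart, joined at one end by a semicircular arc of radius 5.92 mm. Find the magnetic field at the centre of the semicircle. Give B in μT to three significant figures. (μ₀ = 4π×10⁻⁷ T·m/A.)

The semicircular arc contributes B_arc = μ₀I·π/(4πR) = μ₀I/(4R) = 2.87×10⁻⁴ T.
Each semi-infinite lead is at perpendicular distance R = 0.00592 m from the centre, with the perpendicular foot at its near end, so it contributes μ₀I/(4πR); both point the same way, together 1.82×10⁻⁴ T.
Arc and leads all point the same direction: B = 2.87×10⁻⁴ + 1.82×10⁻⁴ = 4.69×10⁻⁴ T.

B ≈ 469 μT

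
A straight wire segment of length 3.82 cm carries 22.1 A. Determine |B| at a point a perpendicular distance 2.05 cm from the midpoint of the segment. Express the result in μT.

B ≈ 147 μT

For a finite straight segment, B = (μ₀I/4πd)(sinθ₁ + sinθ₂), where θ₁, θ₂ are the angles from the perpendicular to each end.
The perpendicular from the point meets the wire at its midpoint, so each end is L/2 = 0.0191 m away along the wire.
sinθ₁ = 0.0191/√(0.0191²+0.0205²) = 0.6817; sinθ₂ = 0.0191/√(0.0191²+0.0205²) = 0.6817.
B = (4π×10⁻⁷ × 22.1) / (4π × 0.0205) × (0.6817 + 0.6817) = 1.47×10⁻⁴ T.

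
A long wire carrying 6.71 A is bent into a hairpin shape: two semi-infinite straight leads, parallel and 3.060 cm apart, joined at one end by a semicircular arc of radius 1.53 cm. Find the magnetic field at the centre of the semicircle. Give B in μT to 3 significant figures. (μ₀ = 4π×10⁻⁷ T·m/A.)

The semicircular arc contributes B_arc = μ₀I·π/(4πR) = μ₀I/(4R) = 1.38×10⁻⁴ T.
Each semi-infinite lead is at perpendicular distance R = 0.0153 m from the centre, with the perpendicular foot at its near end, so it contributes μ₀I/(4πR); both point the same way, together 8.77×10⁻⁵ T.
Arc and leads all point the same direction: B = 1.38×10⁻⁴ + 8.77×10⁻⁵ = 2.25×10⁻⁴ T.

B ≈ 225 μT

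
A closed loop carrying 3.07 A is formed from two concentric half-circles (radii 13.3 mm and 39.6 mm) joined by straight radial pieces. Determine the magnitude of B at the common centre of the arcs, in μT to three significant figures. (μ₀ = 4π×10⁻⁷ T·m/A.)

The radial connectors point toward the centre, so dl × r̂ = 0 and they contribute nothing.
Each semicircle gives μ₀I/(4R): inner arc 7.25×10⁻⁵ T, outer arc 2.44×10⁻⁵ T.
The two arcs carry current in opposite angular senses, so their fields oppose: B = |7.25×10⁻⁵ − 2.44×10⁻⁵| = 4.82×10⁻⁵ T.

B ≈ 48.2 μT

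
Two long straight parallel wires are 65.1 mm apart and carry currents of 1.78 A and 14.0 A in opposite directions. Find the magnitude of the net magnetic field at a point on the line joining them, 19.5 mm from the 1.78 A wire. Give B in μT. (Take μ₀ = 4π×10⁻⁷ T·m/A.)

Each long wire gives B = μ₀I/(2πd). Distances are d₁ = 0.0195 m and d₂ = 0.0456 m.
B₁ = 1.83×10⁻⁵ T, B₂ = 6.14×10⁻⁵ T.
Between antiparallel currents both contributions point the same way, so they add. B = B₁ + B₂ = 1.83×10⁻⁵ + 6.14×10⁻⁵ = 7.97×10⁻⁵ T.

B ≈ 79.7 μT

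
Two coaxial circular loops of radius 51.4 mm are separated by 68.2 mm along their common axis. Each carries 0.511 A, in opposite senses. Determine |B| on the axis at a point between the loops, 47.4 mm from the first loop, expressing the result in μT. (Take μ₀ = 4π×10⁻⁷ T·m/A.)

Each loop contributes B = μ₀IR²/[2(R²+z²)^(3/2)] on the axis, with z measured from that loop.
Loop 1 (z = 0.0474 m): B₁ = 2.48×10⁻⁶ T. Loop 2 (z = 0.0208 m): B₂ = 4.98×10⁻⁶ T.
The fields oppose: B = |B₁ − B₂| = 2.49×10⁻⁶ T.

B ≈ 2.49 μT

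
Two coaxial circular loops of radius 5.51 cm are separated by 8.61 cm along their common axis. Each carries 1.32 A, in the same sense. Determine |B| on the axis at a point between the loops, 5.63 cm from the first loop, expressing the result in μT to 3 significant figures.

B ≈ 15.4 μT

Each loop contributes B = μ₀IR²/[2(R²+z²)^(3/2)] on the axis, with z measured from that loop.
Loop 1 (z = 0.0563 m): B₁ = 5.15×10⁻⁶ T. Loop 2 (z = 0.0298 m): B₂ = 1.02×10⁻⁵ T.
The fields add: B = B₁ + B₂ = 1.54×10⁻⁵ T.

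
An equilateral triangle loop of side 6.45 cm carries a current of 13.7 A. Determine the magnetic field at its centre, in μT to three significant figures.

B ≈ 382 μT

Each side is a finite straight segment at perpendicular distance d = a/(2 tan(π/3)) = 0.01862 m from the centre, with end-angles ±π/3.
One side contributes B₁ = (μ₀I/4πd)·2 sin(π/3) = 1.27×10⁻⁴ T.
All 3 sides add in the same direction: B = 3 × 1.27×10⁻⁴ = 3.82×10⁻⁴ T.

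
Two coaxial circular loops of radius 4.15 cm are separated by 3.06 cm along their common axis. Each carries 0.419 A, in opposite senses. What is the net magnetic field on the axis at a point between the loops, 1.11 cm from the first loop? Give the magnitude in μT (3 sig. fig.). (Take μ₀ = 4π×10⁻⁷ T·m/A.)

B ≈ 1.02 μT

Each loop contributes B = μ₀IR²/[2(R²+z²)^(3/2)] on the axis, with z measured from that loop.
Loop 1 (z = 0.0111 m): B₁ = 5.72×10⁻⁶ T. Loop 2 (z = 0.0195 m): B₂ = 4.70×10⁻⁶ T.
The fields oppose: B = |B₁ − B₂| = 1.02×10⁻⁶ T.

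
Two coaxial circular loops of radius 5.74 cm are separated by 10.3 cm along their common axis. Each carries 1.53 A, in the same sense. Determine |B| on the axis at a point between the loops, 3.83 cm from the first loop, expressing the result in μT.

B ≈ 14.5 μT

Each loop contributes B = μ₀IR²/[2(R²+z²)^(3/2)] on the axis, with z measured from that loop.
Loop 1 (z = 0.0383 m): B₁ = 9.64×10⁻⁶ T. Loop 2 (z = 0.0647 m): B₂ = 4.90×10⁻⁶ T.
The fields add: B = B₁ + B₂ = 1.45×10⁻⁵ T.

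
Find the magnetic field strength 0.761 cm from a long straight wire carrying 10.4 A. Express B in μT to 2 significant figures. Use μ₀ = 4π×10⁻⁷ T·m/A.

B ≈ 270 μT

For an infinitely long straight wire, B = μ₀I/(2πd).
B = (4π×10⁻⁷ × 10.4) / (2π × 0.00761) = 2.73×10⁻⁴ T.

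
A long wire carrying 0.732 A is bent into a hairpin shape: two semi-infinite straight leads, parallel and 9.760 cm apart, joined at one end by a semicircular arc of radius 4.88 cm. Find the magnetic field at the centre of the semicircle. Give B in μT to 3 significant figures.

B ≈ 7.71 μT

The semicircular arc contributes B_arc = μ₀I·π/(4πR) = μ₀I/(4R) = 4.71×10⁻⁶ T.
Each semi-infinite lead is at perpendicular distance R = 0.0488 m from the centre, with the perpendicular foot at its near end, so it contributes μ₀I/(4πR); both point the same way, together 3.00×10⁻⁶ T.
Arc and leads all point the same direction: B = 4.71×10⁻⁶ + 3.00×10⁻⁶ = 7.71×10⁻⁶ T.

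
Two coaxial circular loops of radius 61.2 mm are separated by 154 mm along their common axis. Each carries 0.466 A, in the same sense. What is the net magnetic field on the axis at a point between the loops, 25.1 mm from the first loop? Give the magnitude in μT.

Each loop contributes B = μ₀IR²/[2(R²+z²)^(3/2)] on the axis, with z measured from that loop.
Loop 1 (z = 0.0251 m): B₁ = 3.79×10⁻⁶ T. Loop 2 (z = 0.1289 m): B₂ = 3.77×10⁻⁷ T.
The fields add: B = B₁ + B₂ = 4.17×10⁻⁶ T.

B ≈ 4.17 μT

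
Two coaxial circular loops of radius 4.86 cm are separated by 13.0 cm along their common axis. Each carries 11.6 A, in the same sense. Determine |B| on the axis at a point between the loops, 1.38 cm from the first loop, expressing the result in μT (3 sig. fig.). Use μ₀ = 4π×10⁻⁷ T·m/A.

Each loop contributes B = μ₀IR²/[2(R²+z²)^(3/2)] on the axis, with z measured from that loop.
Loop 1 (z = 0.0138 m): B₁ = 1.34×10⁻⁴ T. Loop 2 (z = 0.1162 m): B₂ = 8.62×10⁻⁶ T.
The fields add: B = B₁ + B₂ = 1.42×10⁻⁴ T.

B ≈ 142 μT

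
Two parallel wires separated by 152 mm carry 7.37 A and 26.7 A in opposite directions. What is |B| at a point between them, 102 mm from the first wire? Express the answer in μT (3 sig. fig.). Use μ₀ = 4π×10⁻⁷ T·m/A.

B ≈ 121 μT

Each long wire gives B = μ₀I/(2πd). Distances are d₁ = 0.102 m and d₂ = 0.05 m.
B₁ = 1.45×10⁻⁵ T, B₂ = 1.07×10⁻⁴ T.
Between antiparallel currents both contributions point the same way, so they add. B = B₁ + B₂ = 1.45×10⁻⁵ + 1.07×10⁻⁴ = 1.21×10⁻⁴ T.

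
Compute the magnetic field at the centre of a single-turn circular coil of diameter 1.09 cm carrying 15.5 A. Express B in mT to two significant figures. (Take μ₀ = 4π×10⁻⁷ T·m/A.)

B ≈ 1.8 mT

At the centre of a circular loop the Biot–Savart law gives B = μ₀I/(2R) (so R = 0.00545 m).
B = (4π×10⁻⁷ × 15.5) / (2 × 0.00545) = 1.79×10⁻³ T.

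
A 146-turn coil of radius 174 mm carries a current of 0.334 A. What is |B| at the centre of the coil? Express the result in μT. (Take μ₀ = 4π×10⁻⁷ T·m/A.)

For an N-turn flat coil, B = Nμ₀I/(2R) with R = 0.174 m.
B = 146 × 1.21×10⁻⁶ T = 1.76×10⁻⁴ T.

B ≈ 176 μT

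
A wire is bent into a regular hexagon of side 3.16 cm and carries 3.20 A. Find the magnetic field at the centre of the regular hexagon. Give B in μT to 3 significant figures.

B ≈ 70.2 μT

Each side is a finite straight segment at perpendicular distance d = a/(2 tan(π/6)) = 0.02737 m from the centre, with end-angles ±π/6.
One side contributes B₁ = (μ₀I/4πd)·2 sin(π/6) = 1.17×10⁻⁵ T.
All 6 sides add in the same direction: B = 6 × 1.17×10⁻⁵ = 7.02×10⁻⁵ T.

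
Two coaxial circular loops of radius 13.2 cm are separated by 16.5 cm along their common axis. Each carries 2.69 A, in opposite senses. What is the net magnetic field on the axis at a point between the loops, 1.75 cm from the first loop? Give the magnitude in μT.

Each loop contributes B = μ₀IR²/[2(R²+z²)^(3/2)] on the axis, with z measured from that loop.
Loop 1 (z = 0.0175 m): B₁ = 1.25×10⁻⁵ T. Loop 2 (z = 0.1475 m): B₂ = 3.80×10⁻⁶ T.
The fields oppose: B = |B₁ − B₂| = 8.68×10⁻⁶ T.

B ≈ 8.68 μT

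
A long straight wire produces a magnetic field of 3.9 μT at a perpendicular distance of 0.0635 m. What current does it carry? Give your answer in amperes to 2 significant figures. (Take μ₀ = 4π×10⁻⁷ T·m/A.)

For a long straight wire B = μ₀I/(2πd), so I = 2πdB/μ₀.
I = 2π × 0.0635 × 3.90×10⁻⁶ / (4π×10⁻⁷) = 1.24 A.

I ≈ 1.2 A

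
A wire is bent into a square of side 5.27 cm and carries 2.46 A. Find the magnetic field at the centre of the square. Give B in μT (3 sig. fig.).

B ≈ 52.8 μT

Each side is a finite straight segment at perpendicular distance d = a/(2 tan(π/4)) = 0.02635 m from the centre, with end-angles ±π/4.
One side contributes B₁ = (μ₀I/4πd)·2 sin(π/4) = 1.32×10⁻⁵ T.
All 4 sides add in the same direction: B = 4 × 1.32×10⁻⁵ = 5.28×10⁻⁵ T.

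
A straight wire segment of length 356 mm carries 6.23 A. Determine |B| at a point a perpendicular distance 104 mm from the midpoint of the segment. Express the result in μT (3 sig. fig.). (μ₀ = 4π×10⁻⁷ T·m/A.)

For a finite straight segment, B = (μ₀I/4πd)(sinθ₁ + sinθ₂), where θ₁, θ₂ are the angles from the perpendicular to each end.
The perpendicular from the point meets the wire at its midpoint, so each end is L/2 = 0.178 m away along the wire.
sinθ₁ = 0.178/√(0.178²+0.104²) = 0.8634; sinθ₂ = 0.178/√(0.178²+0.104²) = 0.8634.
B = (4π×10⁻⁷ × 6.23) / (4π × 0.104) × (0.8634 + 0.8634) = 1.03×10⁻⁵ T.

B ≈ 10.3 μT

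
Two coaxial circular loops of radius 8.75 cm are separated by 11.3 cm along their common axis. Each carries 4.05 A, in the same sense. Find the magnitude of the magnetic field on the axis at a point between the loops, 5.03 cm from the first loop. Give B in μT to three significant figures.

Each loop contributes B = μ₀IR²/[2(R²+z²)^(3/2)] on the axis, with z measured from that loop.
Loop 1 (z = 0.0503 m): B₁ = 1.90×10⁻⁵ T. Loop 2 (z = 0.0627 m): B₂ = 1.56×10⁻⁵ T.
The fields add: B = B₁ + B₂ = 3.46×10⁻⁵ T.

B ≈ 34.6 μT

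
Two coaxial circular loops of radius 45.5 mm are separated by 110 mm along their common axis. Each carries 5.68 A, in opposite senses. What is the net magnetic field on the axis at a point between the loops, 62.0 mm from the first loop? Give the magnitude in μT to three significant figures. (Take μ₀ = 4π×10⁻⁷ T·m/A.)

Each loop contributes B = μ₀IR²/[2(R²+z²)^(3/2)] on the axis, with z measured from that loop.
Loop 1 (z = 0.062 m): B₁ = 1.62×10⁻⁵ T. Loop 2 (z = 0.048 m): B₂ = 2.55×10⁻⁵ T.
The fields oppose: B = |B₁ − B₂| = 9.29×10⁻⁶ T.

B ≈ 9.29 μT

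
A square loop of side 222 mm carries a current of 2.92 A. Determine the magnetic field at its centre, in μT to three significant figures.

Each side is a finite straight segment at perpendicular distance d = a/(2 tan(π/4)) = 0.111 m from the centre, with end-angles ±π/4.
One side contributes B₁ = (μ₀I/4πd)·2 sin(π/4) = 3.72×10⁻⁶ T.
All 4 sides add in the same direction: B = 4 × 3.72×10⁻⁶ = 1.49×10⁻⁵ T.

B ≈ 14.9 μT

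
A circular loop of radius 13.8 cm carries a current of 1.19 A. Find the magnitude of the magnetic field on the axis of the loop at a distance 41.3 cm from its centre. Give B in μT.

On the axis of a circular loop, B = μ₀IR² / [2(R²+z²)^(3/2)].
R² + z² = (0.138)² + (0.413)² = 0.1896 m², and (R²+z²)^(3/2) = 8.26×10⁻² m³.
B = (4π×10⁻⁷ × 1.19 × 0.01904) / (2 × 8.26×10⁻²) = 1.72×10⁻⁷ T.

B ≈ 0.172 μT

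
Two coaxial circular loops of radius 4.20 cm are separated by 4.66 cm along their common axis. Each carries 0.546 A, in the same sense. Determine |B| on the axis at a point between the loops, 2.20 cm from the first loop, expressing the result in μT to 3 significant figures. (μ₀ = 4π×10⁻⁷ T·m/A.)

B ≈ 10.9 μT

Each loop contributes B = μ₀IR²/[2(R²+z²)^(3/2)] on the axis, with z measured from that loop.
Loop 1 (z = 0.022 m): B₁ = 5.68×10⁻⁶ T. Loop 2 (z = 0.0246 m): B₂ = 5.25×10⁻⁶ T.
The fields add: B = B₁ + B₂ = 1.09×10⁻⁵ T.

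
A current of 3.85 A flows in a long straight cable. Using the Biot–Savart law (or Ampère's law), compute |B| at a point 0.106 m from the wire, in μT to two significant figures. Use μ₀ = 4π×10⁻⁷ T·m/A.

B ≈ 7.3 μT

For an infinitely long straight wire, B = μ₀I/(2πd).
B = (4π×10⁻⁷ × 3.85) / (2π × 0.106) = 7.26×10⁻⁶ T.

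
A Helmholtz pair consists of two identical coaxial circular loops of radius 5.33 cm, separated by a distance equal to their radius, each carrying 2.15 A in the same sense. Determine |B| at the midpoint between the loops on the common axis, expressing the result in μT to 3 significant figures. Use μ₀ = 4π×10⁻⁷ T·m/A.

B ≈ 36.3 μT

Each loop contributes B = μ₀IR²/[2(R²+z²)^(3/2)] on the axis, with z measured from that loop.
Loop 1 (z = 0.02665 m): B₁ = 1.81×10⁻⁵ T. Loop 2 (z = 0.02665 m): B₂ = 1.81×10⁻⁵ T.
The fields add: B = B₁ + B₂ = 3.63×10⁻⁵ T.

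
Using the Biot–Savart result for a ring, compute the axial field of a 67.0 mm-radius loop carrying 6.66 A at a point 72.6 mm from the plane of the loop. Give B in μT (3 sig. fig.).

On the axis of a circular loop, B = μ₀IR² / [2(R²+z²)^(3/2)].
R² + z² = (0.067)² + (0.0726)² = 0.00976 m², and (R²+z²)^(3/2) = 9.64×10⁻⁴ m³.
B = (4π×10⁻⁷ × 6.66 × 0.004489) / (2 × 9.64×10⁻⁴) = 1.95×10⁻⁵ T.

B ≈ 19.5 μT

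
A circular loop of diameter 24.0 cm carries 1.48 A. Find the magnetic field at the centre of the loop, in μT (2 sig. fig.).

At the centre of a circular loop the Biot–Savart law gives B = μ₀I/(2R) (so R = 0.12 m).
B = (4π×10⁻⁷ × 1.48) / (2 × 0.12) = 7.75×10⁻⁶ T.

B ≈ 7.7 μT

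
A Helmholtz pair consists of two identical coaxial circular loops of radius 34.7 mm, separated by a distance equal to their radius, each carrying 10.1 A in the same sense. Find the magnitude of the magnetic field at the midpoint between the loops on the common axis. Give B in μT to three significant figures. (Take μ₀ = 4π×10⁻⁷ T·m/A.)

Each loop contributes B = μ₀IR²/[2(R²+z²)^(3/2)] on the axis, with z measured from that loop.
Loop 1 (z = 0.01735 m): B₁ = 1.31×10⁻⁴ T. Loop 2 (z = 0.01735 m): B₂ = 1.31×10⁻⁴ T.
The fields add: B = B₁ + B₂ = 2.62×10⁻⁴ T.

B ≈ 262 μT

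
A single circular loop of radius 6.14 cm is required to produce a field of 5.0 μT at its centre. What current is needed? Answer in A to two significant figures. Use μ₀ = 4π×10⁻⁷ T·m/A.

At the centre of a circular loop B = μ₀I/(2R), so I = 2RB/μ₀.
With R = 0.0614 m, I = 2 × 0.0614 × 5.00×10⁻⁶ / (4π×10⁻⁷) = 0.489 A.

I ≈ 0.49 A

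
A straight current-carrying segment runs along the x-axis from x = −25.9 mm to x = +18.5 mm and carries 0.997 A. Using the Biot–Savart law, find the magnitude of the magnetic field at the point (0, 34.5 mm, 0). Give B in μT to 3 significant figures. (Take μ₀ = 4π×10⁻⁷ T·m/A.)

B ≈ 3.10 μT

For a finite straight segment, B = (μ₀I/4πd)(sinθ₁ + sinθ₂), where θ₁, θ₂ are the angles from the perpendicular to each end.
The perpendicular distance is d = 0.0345 m; the end-offsets along the wire are a = 0.0259 m and b = 0.0185 m.
sinθ₁ = 0.0259/√(0.0259²+0.0345²) = 0.6004; sinθ₂ = 0.0185/√(0.0185²+0.0345²) = 0.4726.
B = (4π×10⁻⁷ × 0.997) / (4π × 0.0345) × (0.6004 + 0.4726) = 3.10×10⁻⁶ T.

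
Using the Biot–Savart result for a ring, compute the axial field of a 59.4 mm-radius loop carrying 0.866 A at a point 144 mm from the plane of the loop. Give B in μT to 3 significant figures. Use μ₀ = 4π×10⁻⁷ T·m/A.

B ≈ 0.508 μT

On the axis of a circular loop, B = μ₀IR² / [2(R²+z²)^(3/2)].
R² + z² = (0.0594)² + (0.144)² = 0.02426 m², and (R²+z²)^(3/2) = 3.78×10⁻³ m³.
B = (4π×10⁻⁷ × 0.866 × 0.003528) / (2 × 3.78×10⁻³) = 5.08×10⁻⁷ T.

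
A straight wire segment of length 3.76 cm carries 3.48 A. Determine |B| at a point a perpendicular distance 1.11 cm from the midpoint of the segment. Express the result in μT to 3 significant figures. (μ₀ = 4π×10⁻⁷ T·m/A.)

B ≈ 54.0 μT

For a finite straight segment, B = (μ₀I/4πd)(sinθ₁ + sinθ₂), where θ₁, θ₂ are the angles from the perpendicular to each end.
The perpendicular from the point meets the wire at its midpoint, so each end is L/2 = 0.0188 m away along the wire.
sinθ₁ = 0.0188/√(0.0188²+0.0111²) = 0.8611; sinθ₂ = 0.0188/√(0.0188²+0.0111²) = 0.8611.
B = (4π×10⁻⁷ × 3.48) / (4π × 0.0111) × (0.8611 + 0.8611) = 5.40×10⁻⁵ T.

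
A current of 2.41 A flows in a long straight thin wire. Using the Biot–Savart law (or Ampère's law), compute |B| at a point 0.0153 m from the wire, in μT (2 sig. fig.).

B ≈ 32 μT

For an infinitely long straight wire, B = μ₀I/(2πd).
B = (4π×10⁻⁷ × 2.41) / (2π × 0.0153) = 3.15×10⁻⁵ T.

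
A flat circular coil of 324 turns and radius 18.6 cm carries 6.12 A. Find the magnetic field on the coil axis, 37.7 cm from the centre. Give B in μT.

B ≈ 580 μT

For an N-turn flat coil, B = Nμ₀IR²/[2(R²+z²)^(3/2)] with R = 0.186 m, z = 0.377 m.
B = 324 × 1.79×10⁻⁶ T = 5.80×10⁻⁴ T.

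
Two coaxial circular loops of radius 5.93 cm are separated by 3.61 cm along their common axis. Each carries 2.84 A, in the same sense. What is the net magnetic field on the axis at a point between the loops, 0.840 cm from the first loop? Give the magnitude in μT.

Each loop contributes B = μ₀IR²/[2(R²+z²)^(3/2)] on the axis, with z measured from that loop.
Loop 1 (z = 0.0084 m): B₁ = 2.92×10⁻⁵ T. Loop 2 (z = 0.0277 m): B₂ = 2.24×10⁻⁵ T.
The fields add: B = B₁ + B₂ = 5.16×10⁻⁵ T.

B ≈ 51.6 μT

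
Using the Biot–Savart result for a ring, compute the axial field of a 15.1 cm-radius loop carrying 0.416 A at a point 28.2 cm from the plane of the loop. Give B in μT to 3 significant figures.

On the axis of a circular loop, B = μ₀IR² / [2(R²+z²)^(3/2)].
R² + z² = (0.151)² + (0.282)² = 0.1023 m², and (R²+z²)^(3/2) = 3.27×10⁻² m³.
B = (4π×10⁻⁷ × 0.416 × 0.0228) / (2 × 3.27×10⁻²) = 1.82×10⁻⁷ T.

B ≈ 0.182 μT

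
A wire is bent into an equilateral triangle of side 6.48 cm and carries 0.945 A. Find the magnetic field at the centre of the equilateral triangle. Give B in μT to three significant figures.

Each side is a finite straight segment at perpendicular distance d = a/(2 tan(π/3)) = 0.01871 m from the centre, with end-angles ±π/3.
One side contributes B₁ = (μ₀I/4πd)·2 sin(π/3) = 8.75×10⁻⁶ T.
All 3 sides add in the same direction: B = 3 × 8.75×10⁻⁶ = 2.62×10⁻⁵ T.

B ≈ 26.2 μT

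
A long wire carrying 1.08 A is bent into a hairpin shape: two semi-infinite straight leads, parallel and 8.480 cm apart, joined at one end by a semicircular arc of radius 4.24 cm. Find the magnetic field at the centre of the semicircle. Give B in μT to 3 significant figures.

B ≈ 13.1 μT

The semicircular arc contributes B_arc = μ₀I·π/(4πR) = μ₀I/(4R) = 8.00×10⁻⁶ T.
Each semi-infinite lead is at perpendicular distance R = 0.0424 m from the centre, with the perpendicular foot at its near end, so it contributes μ₀I/(4πR); both point the same way, together 5.09×10⁻⁶ T.
Arc and leads all point the same direction: B = 8.00×10⁻⁶ + 5.09×10⁻⁶ = 1.31×10⁻⁵ T.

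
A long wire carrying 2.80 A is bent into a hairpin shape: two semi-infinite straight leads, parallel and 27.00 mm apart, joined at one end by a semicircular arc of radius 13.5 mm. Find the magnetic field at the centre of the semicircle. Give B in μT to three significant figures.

B ≈ 107 μT

The semicircular arc contributes B_arc = μ₀I·π/(4πR) = μ₀I/(4R) = 6.52×10⁻⁵ T.
Each semi-infinite lead is at perpendicular distance R = 0.0135 m from the centre, with the perpendicular foot at its near end, so it contributes μ₀I/(4πR); both point the same way, together 4.15×10⁻⁵ T.
Arc and leads all point the same direction: B = 6.52×10⁻⁵ + 4.15×10⁻⁵ = 1.07×10⁻⁴ T.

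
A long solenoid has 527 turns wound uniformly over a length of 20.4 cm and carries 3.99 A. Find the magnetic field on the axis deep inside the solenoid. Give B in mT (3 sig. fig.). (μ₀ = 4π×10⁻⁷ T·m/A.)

Inside a long solenoid, B = μ₀nI with n = 2583 turns/m.
B = 4π×10⁻⁷ × 2583 × 3.99 = 1.30×10⁻² T.

B ≈ 13.0 mT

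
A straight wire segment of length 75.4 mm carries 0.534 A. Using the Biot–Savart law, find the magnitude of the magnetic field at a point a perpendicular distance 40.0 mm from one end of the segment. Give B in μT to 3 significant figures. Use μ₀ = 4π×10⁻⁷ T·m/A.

B ≈ 1.18 μT

For a finite straight segment, B = (μ₀I/4πd)(sinθ₁ + sinθ₂), where θ₁, θ₂ are the angles from the perpendicular to each end.
The perpendicular foot is at one end, so the two end-offsets along the wire are 0 and L = 0.0754 m.
sinθ₁ = 0/√(0²+0.04²) = 0.0000; sinθ₂ = 0.0754/√(0.0754²+0.04²) = 0.8834.
B = (4π×10⁻⁷ × 0.534) / (4π × 0.04) × (0.0000 + 0.8834) = 1.18×10⁻⁶ T.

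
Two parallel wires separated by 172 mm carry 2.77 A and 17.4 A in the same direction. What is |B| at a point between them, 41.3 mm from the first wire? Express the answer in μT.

B ≈ 13.2 μT

Each long wire gives B = μ₀I/(2πd). Distances are d₁ = 0.0413 m and d₂ = 0.1307 m.
B₁ = 1.34×10⁻⁵ T, B₂ = 2.66×10⁻⁵ T.
Between parallel currents the two contributions point in opposite directions, so they subtract. B = |B₁ − B₂| = |1.34×10⁻⁵ − 2.66×10⁻⁵| = 1.32×10⁻⁵ T.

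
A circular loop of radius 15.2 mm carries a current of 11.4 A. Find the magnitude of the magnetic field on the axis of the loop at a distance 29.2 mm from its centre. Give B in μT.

B ≈ 46.4 μT

On the axis of a circular loop, B = μ₀IR² / [2(R²+z²)^(3/2)].
R² + z² = (0.0152)² + (0.0292)² = 0.001084 m², and (R²+z²)^(3/2) = 3.57×10⁻⁵ m³.
B = (4π×10⁻⁷ × 11.4 × 0.000231) / (2 × 3.57×10⁻⁵) = 4.64×10⁻⁵ T.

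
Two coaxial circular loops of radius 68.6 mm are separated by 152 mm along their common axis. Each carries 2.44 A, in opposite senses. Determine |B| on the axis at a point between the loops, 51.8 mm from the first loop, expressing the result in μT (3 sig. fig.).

Each loop contributes B = μ₀IR²/[2(R²+z²)^(3/2)] on the axis, with z measured from that loop.
Loop 1 (z = 0.0518 m): B₁ = 1.14×10⁻⁵ T. Loop 2 (z = 0.1002 m): B₂ = 4.03×10⁻⁶ T.
The fields oppose: B = |B₁ − B₂| = 7.33×10⁻⁶ T.

B ≈ 7.33 μT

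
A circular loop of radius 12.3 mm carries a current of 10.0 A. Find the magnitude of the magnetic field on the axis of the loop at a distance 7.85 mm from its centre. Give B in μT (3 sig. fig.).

On the axis of a circular loop, B = μ₀IR² / [2(R²+z²)^(3/2)].
R² + z² = (0.0123)² + (0.00785)² = 0.0002129 m², and (R²+z²)^(3/2) = 3.11×10⁻⁶ m³.
B = (4π×10⁻⁷ × 10.0 × 0.0001513) / (2 × 3.11×10⁻⁶) = 3.06×10⁻⁴ T.

B ≈ 306 μT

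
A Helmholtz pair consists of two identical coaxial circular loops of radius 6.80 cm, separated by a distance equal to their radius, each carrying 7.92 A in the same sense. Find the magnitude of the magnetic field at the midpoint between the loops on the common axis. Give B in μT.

B ≈ 105 μT

Each loop contributes B = μ₀IR²/[2(R²+z²)^(3/2)] on the axis, with z measured from that loop.
Loop 1 (z = 0.034 m): B₁ = 5.24×10⁻⁵ T. Loop 2 (z = 0.034 m): B₂ = 5.24×10⁻⁵ T.
The fields add: B = B₁ + B₂ = 1.05×10⁻⁴ T.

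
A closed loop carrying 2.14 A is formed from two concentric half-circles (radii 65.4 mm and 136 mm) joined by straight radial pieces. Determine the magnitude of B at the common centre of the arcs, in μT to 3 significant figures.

The radial connectors point toward the centre, so dl × r̂ = 0 and they contribute nothing.
Each semicircle gives μ₀I/(4R): inner arc 1.03×10⁻⁵ T, outer arc 4.94×10⁻⁶ T.
The two arcs carry current in opposite angular senses, so their fields oppose: B = |1.03×10⁻⁵ − 4.94×10⁻⁶| = 5.34×10⁻⁶ T.

B ≈ 5.34 μT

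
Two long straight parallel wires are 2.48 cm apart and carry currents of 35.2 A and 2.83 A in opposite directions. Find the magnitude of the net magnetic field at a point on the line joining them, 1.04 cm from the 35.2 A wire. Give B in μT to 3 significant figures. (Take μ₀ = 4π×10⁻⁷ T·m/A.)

B ≈ 716 μT

Each long wire gives B = μ₀I/(2πd). Distances are d₁ = 0.0104 m and d₂ = 0.0144 m.
B₁ = 6.77×10⁻⁴ T, B₂ = 3.93×10⁻⁵ T.
Between antiparallel currents both contributions point the same way, so they add. B = B₁ + B₂ = 6.77×10⁻⁴ + 3.93×10⁻⁵ = 7.16×10⁻⁴ T.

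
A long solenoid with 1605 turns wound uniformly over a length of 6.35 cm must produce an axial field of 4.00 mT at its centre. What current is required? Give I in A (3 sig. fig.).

Inside a long solenoid B = μ₀nI with n = 2.528×10⁴ m⁻¹, so I = B/(μ₀n).
I = 4.00×10⁻³ / (4π×10⁻⁷ × 2.528×10⁴) = 0.126 A.

I ≈ 0.126 A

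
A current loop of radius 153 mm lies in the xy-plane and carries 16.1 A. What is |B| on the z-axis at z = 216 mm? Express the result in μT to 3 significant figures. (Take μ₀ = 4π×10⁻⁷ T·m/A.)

On the axis of a circular loop, B = μ₀IR² / [2(R²+z²)^(3/2)].
R² + z² = (0.153)² + (0.216)² = 0.07006 m², and (R²+z²)^(3/2) = 1.85×10⁻² m³.
B = (4π×10⁻⁷ × 16.1 × 0.02341) / (2 × 1.85×10⁻²) = 1.28×10⁻⁵ T.

B ≈ 12.8 μT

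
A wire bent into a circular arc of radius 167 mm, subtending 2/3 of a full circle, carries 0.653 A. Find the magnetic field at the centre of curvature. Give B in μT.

B ≈ 1.64 μT

The Biot–Savart field of a circular arc at its centre is B = μ₀Iφ/(4πR), with φ = 4.189 rad.
B = (4π×10⁻⁷ × 0.653 × 4.189) / (4π × 0.167) = 1.64×10⁻⁶ T.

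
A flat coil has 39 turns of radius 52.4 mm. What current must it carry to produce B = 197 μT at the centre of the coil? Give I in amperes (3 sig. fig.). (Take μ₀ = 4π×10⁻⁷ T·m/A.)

For an N-turn coil, B = Nμ₀I/(2R) with R = 0.0524 m, so I = 2RB/(Nμ₀) = 2 × 0.0524 × 1.97×10⁻⁴ / (39 × 4π×10⁻⁷) = 0.421 A.

I ≈ 0.421 A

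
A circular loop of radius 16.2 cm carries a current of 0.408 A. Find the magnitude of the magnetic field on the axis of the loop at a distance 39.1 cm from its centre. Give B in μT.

On the axis of a circular loop, B = μ₀IR² / [2(R²+z²)^(3/2)].
R² + z² = (0.162)² + (0.391)² = 0.1791 m², and (R²+z²)^(3/2) = 7.58×10⁻² m³.
B = (4π×10⁻⁷ × 0.408 × 0.02624) / (2 × 7.58×10⁻²) = 8.87×10⁻⁸ T.

B ≈ 0.0887 μT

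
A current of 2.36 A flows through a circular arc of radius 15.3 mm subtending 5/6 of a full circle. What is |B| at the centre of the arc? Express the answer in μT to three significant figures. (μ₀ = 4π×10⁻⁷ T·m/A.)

B ≈ 80.8 μT

The Biot–Savart field of a circular arc at its centre is B = μ₀Iφ/(4πR), with φ = 5.236 rad.
B = (4π×10⁻⁷ × 2.36 × 5.236) / (4π × 0.0153) = 8.08×10⁻⁵ T.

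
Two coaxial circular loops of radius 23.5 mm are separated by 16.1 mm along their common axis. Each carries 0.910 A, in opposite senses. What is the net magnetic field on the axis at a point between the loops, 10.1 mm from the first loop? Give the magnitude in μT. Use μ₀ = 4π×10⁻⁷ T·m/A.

Each loop contributes B = μ₀IR²/[2(R²+z²)^(3/2)] on the axis, with z measured from that loop.
Loop 1 (z = 0.0101 m): B₁ = 1.89×10⁻⁵ T. Loop 2 (z = 0.006 m): B₂ = 2.21×10⁻⁵ T.
The fields oppose: B = |B₁ − B₂| = 3.26×10⁻⁶ T.

B ≈ 3.26 μT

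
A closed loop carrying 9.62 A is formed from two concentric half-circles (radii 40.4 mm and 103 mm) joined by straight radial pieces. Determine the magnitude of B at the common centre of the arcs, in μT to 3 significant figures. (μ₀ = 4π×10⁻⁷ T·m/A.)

The radial connectors point toward the centre, so dl × r̂ = 0 and they contribute nothing.
Each semicircle gives μ₀I/(4R): inner arc 7.48×10⁻⁵ T, outer arc 2.93×10⁻⁵ T.
The two arcs carry current in opposite angular senses, so their fields oppose: B = |7.48×10⁻⁵ − 2.93×10⁻⁵| = 4.55×10⁻⁵ T.

B ≈ 45.5 μT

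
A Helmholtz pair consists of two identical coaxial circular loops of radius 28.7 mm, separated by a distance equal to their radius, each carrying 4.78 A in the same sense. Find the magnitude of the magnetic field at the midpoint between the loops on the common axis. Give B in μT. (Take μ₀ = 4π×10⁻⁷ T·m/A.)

Each loop contributes B = μ₀IR²/[2(R²+z²)^(3/2)] on the axis, with z measured from that loop.
Loop 1 (z = 0.01435 m): B₁ = 7.49×10⁻⁵ T. Loop 2 (z = 0.01435 m): B₂ = 7.49×10⁻⁵ T.
The fields add: B = B₁ + B₂ = 1.50×10⁻⁴ T.

B ≈ 150 μT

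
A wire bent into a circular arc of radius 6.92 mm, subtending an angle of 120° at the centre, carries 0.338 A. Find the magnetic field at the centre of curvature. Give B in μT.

B ≈ 10.2 μT

The Biot–Savart field of a circular arc at its centre is B = μ₀Iφ/(4πR), with φ = 2.094 rad.
B = (4π×10⁻⁷ × 0.338 × 2.094) / (4π × 0.00692) = 1.02×10⁻⁵ T.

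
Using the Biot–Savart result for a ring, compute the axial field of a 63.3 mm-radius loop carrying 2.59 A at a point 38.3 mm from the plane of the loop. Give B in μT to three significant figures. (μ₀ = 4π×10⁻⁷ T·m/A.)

B ≈ 16.1 μT

On the axis of a circular loop, B = μ₀IR² / [2(R²+z²)^(3/2)].
R² + z² = (0.0633)² + (0.0383)² = 0.005474 m², and (R²+z²)^(3/2) = 4.05×10⁻⁴ m³.
B = (4π×10⁻⁷ × 2.59 × 0.004007) / (2 × 4.05×10⁻⁴) = 1.61×10⁻⁵ T.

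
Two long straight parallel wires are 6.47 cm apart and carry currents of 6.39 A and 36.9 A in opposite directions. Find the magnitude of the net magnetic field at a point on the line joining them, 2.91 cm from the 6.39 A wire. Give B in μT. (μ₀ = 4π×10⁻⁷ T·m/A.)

B ≈ 251 μT

Each long wire gives B = μ₀I/(2πd). Distances are d₁ = 0.0291 m and d₂ = 0.0356 m.
B₁ = 4.39×10⁻⁵ T, B₂ = 2.07×10⁻⁴ T.
Between antiparallel currents both contributions point the same way, so they add. B = B₁ + B₂ = 4.39×10⁻⁵ + 2.07×10⁻⁴ = 2.51×10⁻⁴ T.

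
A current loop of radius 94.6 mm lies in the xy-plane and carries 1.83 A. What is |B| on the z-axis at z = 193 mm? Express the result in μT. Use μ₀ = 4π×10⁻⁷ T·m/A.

B ≈ 1.04 μT

On the axis of a circular loop, B = μ₀IR² / [2(R²+z²)^(3/2)].
R² + z² = (0.0946)² + (0.193)² = 0.0462 m², and (R²+z²)^(3/2) = 9.93×10⁻³ m³.
B = (4π×10⁻⁷ × 1.83 × 0.008949) / (2 × 9.93×10⁻³) = 1.04×10⁻⁶ T.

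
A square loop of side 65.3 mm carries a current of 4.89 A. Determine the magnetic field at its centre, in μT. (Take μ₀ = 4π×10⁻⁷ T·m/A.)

B ≈ 84.7 μT

Each side is a finite straight segment at perpendicular distance d = a/(2 tan(π/4)) = 0.03265 m from the centre, with end-angles ±π/4.
One side contributes B₁ = (μ₀I/4πd)·2 sin(π/4) = 2.12×10⁻⁵ T.
All 4 sides add in the same direction: B = 4 × 2.12×10⁻⁵ = 8.47×10⁻⁵ T.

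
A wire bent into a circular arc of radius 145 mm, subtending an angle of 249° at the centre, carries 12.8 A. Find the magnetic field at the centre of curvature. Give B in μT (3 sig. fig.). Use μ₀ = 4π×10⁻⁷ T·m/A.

B ≈ 38.4 μT

The Biot–Savart field of a circular arc at its centre is B = μ₀Iφ/(4πR), with φ = 4.346 rad.
B = (4π×10⁻⁷ × 12.8 × 4.346) / (4π × 0.145) = 3.84×10⁻⁵ T.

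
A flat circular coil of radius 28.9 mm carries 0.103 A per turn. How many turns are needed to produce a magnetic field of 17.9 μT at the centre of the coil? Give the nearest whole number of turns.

For an N-turn coil, B = Nμ₀I/(2R). A single turn gives B₁ = 2.24×10⁻⁶ T with R = 0.0289 m.
N = B/B₁ = 1.79×10⁻⁵ / 2.24×10⁻⁶ = 7.99.

N = 8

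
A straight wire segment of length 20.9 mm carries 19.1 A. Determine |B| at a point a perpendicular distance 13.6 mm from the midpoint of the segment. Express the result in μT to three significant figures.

B ≈ 171 μT

For a finite straight segment, B = (μ₀I/4πd)(sinθ₁ + sinθ₂), where θ₁, θ₂ are the angles from the perpendicular to each end.
The perpendicular from the point meets the wire at its midpoint, so each end is L/2 = 0.01045 m away along the wire.
sinθ₁ = 0.01045/√(0.01045²+0.0136²) = 0.6093; sinθ₂ = 0.01045/√(0.01045²+0.0136²) = 0.6093.
B = (4π×10⁻⁷ × 19.1) / (4π × 0.0136) × (0.6093 + 0.6093) = 1.71×10⁻⁴ T.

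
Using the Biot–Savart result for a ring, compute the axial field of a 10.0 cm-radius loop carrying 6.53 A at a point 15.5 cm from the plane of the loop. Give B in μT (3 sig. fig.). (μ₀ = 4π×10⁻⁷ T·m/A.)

On the axis of a circular loop, B = μ₀IR² / [2(R²+z²)^(3/2)].
R² + z² = (0.1)² + (0.155)² = 0.03402 m², and (R²+z²)^(3/2) = 6.28×10⁻³ m³.
B = (4π×10⁻⁷ × 6.53 × 0.01) / (2 × 6.28×10⁻³) = 6.54×10⁻⁶ T.

B ≈ 6.54 μT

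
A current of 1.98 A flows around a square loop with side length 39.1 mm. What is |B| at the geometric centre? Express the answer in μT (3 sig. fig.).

B ≈ 57.3 μT

Each side is a finite straight segment at perpendicular distance d = a/(2 tan(π/4)) = 0.01955 m from the centre, with end-angles ±π/4.
One side contributes B₁ = (μ₀I/4πd)·2 sin(π/4) = 1.43×10⁻⁵ T.
All 4 sides add in the same direction: B = 4 × 1.43×10⁻⁵ = 5.73×10⁻⁵ T.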